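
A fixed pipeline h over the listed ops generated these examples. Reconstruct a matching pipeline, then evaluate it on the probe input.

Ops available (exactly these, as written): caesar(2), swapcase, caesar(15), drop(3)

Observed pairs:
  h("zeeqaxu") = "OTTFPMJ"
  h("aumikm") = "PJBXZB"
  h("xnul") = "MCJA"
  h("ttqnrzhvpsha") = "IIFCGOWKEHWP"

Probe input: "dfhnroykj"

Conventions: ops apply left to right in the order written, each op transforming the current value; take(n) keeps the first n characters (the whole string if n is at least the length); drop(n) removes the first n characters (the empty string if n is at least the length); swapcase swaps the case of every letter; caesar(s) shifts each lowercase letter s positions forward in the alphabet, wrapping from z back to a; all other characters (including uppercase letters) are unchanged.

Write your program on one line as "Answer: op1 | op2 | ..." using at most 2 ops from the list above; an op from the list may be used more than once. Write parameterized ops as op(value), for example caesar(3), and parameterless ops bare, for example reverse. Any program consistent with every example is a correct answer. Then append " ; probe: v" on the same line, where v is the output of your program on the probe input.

caesar(15) | swapcase ; probe: "SUWCGDNZY"

Check, running the answer program on each example:
  "zeeqaxu" -> "ottfpmj" -> "OTTFPMJ"
  "aumikm" -> "pjbxzb" -> "PJBXZB"
  "xnul" -> "mcja" -> "MCJA"
  "ttqnrzhvpsha" -> "iifcgowkehwp" -> "IIFCGOWKEHWP"
  probe: "dfhnroykj" -> "suwcgdnzy" -> "SUWCGDNZY"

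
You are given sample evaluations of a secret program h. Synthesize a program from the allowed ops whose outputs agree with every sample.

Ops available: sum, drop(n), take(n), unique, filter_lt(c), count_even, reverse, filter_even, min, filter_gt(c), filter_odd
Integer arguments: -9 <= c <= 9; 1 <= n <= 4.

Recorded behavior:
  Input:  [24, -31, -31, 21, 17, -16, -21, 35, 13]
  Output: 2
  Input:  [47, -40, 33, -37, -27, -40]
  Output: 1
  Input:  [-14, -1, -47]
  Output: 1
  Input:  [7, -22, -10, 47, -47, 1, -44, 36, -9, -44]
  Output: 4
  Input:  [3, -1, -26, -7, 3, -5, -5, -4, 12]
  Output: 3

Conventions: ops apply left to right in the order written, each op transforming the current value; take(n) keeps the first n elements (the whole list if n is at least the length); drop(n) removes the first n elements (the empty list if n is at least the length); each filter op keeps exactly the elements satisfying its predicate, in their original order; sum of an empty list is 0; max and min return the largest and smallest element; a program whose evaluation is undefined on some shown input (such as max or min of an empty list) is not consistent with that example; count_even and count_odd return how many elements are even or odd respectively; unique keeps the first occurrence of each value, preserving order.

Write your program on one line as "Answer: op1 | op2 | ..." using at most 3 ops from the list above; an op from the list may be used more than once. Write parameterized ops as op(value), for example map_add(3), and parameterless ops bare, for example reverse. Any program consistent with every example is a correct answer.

unique | count_even

Check, running the answer program on each example:
  [24, -31, -31, 21, 17, -16, -21, 35, 13] -> [24, -31, 21, 17, -16, -21, 35, 13] -> 2
  [47, -40, 33, -37, -27, -40] -> [47, -40, 33, -37, -27] -> 1
  [-14, -1, -47] -> [-14, -1, -47] -> 1
  [7, -22, -10, 47, -47, 1, -44, 36, -9, -44] -> [7, -22, -10, 47, -47, 1, -44, 36, -9] -> 4
  [3, -1, -26, -7, 3, -5, -5, -4, 12] -> [3, -1, -26, -7, -5, -4, 12] -> 3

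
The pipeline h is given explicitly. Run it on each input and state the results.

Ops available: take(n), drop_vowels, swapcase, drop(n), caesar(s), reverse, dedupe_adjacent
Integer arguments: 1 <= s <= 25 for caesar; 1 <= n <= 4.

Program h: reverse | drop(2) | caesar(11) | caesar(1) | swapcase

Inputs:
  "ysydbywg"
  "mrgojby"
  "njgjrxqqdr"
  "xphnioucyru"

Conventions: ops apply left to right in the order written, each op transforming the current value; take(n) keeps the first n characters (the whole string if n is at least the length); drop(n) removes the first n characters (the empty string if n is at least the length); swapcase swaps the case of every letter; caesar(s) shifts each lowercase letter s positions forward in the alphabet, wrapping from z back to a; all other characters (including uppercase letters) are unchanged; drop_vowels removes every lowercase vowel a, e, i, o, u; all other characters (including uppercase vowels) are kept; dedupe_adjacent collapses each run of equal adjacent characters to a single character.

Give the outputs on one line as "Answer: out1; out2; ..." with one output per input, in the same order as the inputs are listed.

Execution, op by op:
  "ysydbywg" -> "gwybdysy" -> "ybdysy" -> "jmojdj" -> "knpkek" -> "KNPKEK"
  "mrgojby" -> "ybjogrm" -> "jogrm" -> "uzrcx" -> "vasdy" -> "VASDY"
  "njgjrxqqdr" -> "rdqqxrjgjn" -> "qqxrjgjn" -> "bbicuruy" -> "ccjdvsvz" -> "CCJDVSVZ"
  "xphnioucyru" -> "urycuoinhpx" -> "ycuoinhpx" -> "jnfztysai" -> "kogauztbj" -> "KOGAUZTBJ"

"KNPKEK"; "VASDY"; "CCJDVSVZ"; "KOGAUZTBJ"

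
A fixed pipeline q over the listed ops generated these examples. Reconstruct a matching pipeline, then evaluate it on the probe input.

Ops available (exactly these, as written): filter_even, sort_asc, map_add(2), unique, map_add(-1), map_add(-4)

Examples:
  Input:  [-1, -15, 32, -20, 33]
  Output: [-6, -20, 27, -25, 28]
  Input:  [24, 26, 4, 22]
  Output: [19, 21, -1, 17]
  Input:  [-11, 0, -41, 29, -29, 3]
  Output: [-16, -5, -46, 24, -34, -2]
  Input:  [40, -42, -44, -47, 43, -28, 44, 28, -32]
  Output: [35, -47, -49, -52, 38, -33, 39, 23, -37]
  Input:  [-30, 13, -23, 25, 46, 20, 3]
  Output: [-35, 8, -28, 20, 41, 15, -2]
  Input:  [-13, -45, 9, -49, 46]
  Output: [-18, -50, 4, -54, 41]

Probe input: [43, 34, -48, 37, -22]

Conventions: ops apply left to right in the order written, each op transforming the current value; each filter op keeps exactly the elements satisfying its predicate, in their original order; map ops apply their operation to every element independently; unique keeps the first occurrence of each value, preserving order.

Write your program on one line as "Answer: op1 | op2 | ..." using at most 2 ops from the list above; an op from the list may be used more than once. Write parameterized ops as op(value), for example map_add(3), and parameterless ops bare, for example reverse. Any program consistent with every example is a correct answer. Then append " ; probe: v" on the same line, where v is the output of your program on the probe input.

map_add(-4) | map_add(-1) ; probe: [38, 29, -53, 32, -27]

Check, running the answer program on each example:
  [-1, -15, 32, -20, 33] -> [-5, -19, 28, -24, 29] -> [-6, -20, 27, -25, 28]
  [24, 26, 4, 22] -> [20, 22, 0, 18] -> [19, 21, -1, 17]
  [-11, 0, -41, 29, -29, 3] -> [-15, -4, -45, 25, -33, -1] -> [-16, -5, -46, 24, -34, -2]
  [40, -42, -44, -47, 43, -28, 44, 28, -32] -> [36, -46, -48, -51, 39, -32, 40, 24, -36] -> [35, -47, -49, -52, 38, -33, 39, 23, -37]
  [-30, 13, -23, 25, 46, 20, 3] -> [-34, 9, -27, 21, 42, 16, -1] -> [-35, 8, -28, 20, 41, 15, -2]
  [-13, -45, 9, -49, 46] -> [-17, -49, 5, -53, 42] -> [-18, -50, 4, -54, 41]
  probe: [43, 34, -48, 37, -22] -> [39, 30, -52, 33, -26] -> [38, 29, -53, 32, -27]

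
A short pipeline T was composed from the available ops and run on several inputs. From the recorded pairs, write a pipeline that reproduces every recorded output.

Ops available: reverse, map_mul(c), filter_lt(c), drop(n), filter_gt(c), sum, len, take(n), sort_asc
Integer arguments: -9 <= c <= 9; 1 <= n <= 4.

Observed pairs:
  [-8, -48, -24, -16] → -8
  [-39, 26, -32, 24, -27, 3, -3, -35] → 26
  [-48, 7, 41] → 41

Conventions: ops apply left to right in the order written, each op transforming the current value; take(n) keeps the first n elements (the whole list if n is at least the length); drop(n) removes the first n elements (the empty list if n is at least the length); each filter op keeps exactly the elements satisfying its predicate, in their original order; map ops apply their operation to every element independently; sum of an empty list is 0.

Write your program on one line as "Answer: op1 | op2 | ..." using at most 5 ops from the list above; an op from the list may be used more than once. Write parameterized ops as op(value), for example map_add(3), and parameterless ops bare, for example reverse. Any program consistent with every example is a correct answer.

take(3) | reverse | sort_asc | drop(2) | sum

Check, running the answer program on each example:
  [-8, -48, -24, -16] -> [-8, -48, -24] -> [-24, -48, -8] -> [-48, -24, -8] -> [-8] -> -8
  [-39, 26, -32, 24, -27, 3, -3, -35] -> [-39, 26, -32] -> [-32, 26, -39] -> [-39, -32, 26] -> [26] -> 26
  [-48, 7, 41] -> [-48, 7, 41] -> [41, 7, -48] -> [-48, 7, 41] -> [41] -> 41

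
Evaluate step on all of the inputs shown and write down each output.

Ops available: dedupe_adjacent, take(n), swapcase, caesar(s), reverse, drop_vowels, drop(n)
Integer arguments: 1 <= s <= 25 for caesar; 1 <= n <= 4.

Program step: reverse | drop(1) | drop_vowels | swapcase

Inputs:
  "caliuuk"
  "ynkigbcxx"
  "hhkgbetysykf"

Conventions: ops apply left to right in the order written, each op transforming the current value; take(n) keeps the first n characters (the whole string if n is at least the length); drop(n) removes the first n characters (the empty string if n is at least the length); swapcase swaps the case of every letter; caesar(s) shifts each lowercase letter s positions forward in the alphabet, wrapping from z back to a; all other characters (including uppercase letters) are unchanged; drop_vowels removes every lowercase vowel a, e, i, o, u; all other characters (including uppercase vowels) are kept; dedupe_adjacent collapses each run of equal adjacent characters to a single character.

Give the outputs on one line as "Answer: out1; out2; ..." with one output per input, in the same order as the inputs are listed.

"LC"; "XCBGKNY"; "KYSYTBGKHH"

Execution, op by op:
  "caliuuk" -> "kuuilac" -> "uuilac" -> "lc" -> "LC"
  "ynkigbcxx" -> "xxcbgikny" -> "xcbgikny" -> "xcbgkny" -> "XCBGKNY"
  "hhkgbetysykf" -> "fkysytebgkhh" -> "kysytebgkhh" -> "kysytbgkhh" -> "KYSYTBGKHH"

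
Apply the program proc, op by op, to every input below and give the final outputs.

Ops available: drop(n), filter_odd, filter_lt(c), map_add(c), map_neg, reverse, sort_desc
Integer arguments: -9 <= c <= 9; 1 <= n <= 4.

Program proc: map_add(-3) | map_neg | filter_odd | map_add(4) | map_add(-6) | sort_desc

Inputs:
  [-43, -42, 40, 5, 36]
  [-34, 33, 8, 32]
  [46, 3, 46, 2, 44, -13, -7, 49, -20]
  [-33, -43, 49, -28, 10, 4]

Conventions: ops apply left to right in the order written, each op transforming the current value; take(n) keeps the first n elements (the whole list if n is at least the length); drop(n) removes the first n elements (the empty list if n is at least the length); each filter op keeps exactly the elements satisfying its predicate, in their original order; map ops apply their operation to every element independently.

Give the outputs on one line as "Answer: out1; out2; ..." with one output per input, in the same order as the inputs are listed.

[43, -35, -39]; [35, -7, -31]; [21, -1, -43, -45, -45]; [29, -3, -9]

Execution, op by op:
  [-43, -42, 40, 5, 36] -> [-46, -45, 37, 2, 33] -> [46, 45, -37, -2, -33] -> [45, -37, -33] -> [49, -33, -29] -> [43, -39, -35] -> [43, -35, -39]
  [-34, 33, 8, 32] -> [-37, 30, 5, 29] -> [37, -30, -5, -29] -> [37, -5, -29] -> [41, -1, -25] -> [35, -7, -31] -> [35, -7, -31]
  [46, 3, 46, 2, 44, -13, -7, 49, -20] -> [43, 0, 43, -1, 41, -16, -10, 46, -23] -> [-43, 0, -43, 1, -41, 16, 10, -46, 23] -> [-43, -43, 1, -41, 23] -> [-39, -39, 5, -37, 27] -> [-45, -45, -1, -43, 21] -> [21, -1, -43, -45, -45]
  [-33, -43, 49, -28, 10, 4] -> [-36, -46, 46, -31, 7, 1] -> [36, 46, -46, 31, -7, -1] -> [31, -7, -1] -> [35, -3, 3] -> [29, -9, -3] -> [29, -3, -9]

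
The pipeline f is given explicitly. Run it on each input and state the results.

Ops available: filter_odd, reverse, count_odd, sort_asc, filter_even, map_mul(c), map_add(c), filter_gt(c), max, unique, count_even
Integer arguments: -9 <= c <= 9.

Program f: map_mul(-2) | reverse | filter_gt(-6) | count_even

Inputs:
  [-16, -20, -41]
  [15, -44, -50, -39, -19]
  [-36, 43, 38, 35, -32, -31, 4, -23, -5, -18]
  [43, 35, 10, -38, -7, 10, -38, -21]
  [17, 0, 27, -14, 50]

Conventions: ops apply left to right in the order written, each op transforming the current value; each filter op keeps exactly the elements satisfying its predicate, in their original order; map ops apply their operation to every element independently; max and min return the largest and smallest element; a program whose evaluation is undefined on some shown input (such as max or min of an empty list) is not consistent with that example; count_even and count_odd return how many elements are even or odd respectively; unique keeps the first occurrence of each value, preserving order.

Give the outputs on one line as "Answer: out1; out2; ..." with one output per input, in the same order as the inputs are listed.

Execution, op by op:
  [-16, -20, -41] -> [32, 40, 82] -> [82, 40, 32] -> [82, 40, 32] -> 3
  [15, -44, -50, -39, -19] -> [-30, 88, 100, 78, 38] -> [38, 78, 100, 88, -30] -> [38, 78, 100, 88] -> 4
  [-36, 43, 38, 35, -32, -31, 4, -23, -5, -18] -> [72, -86, -76, -70, 64, 62, -8, 46, 10, 36] -> [36, 10, 46, -8, 62, 64, -70, -76, -86, 72] -> [36, 10, 46, 62, 64, 72] -> 6
  [43, 35, 10, -38, -7, 10, -38, -21] -> [-86, -70, -20, 76, 14, -20, 76, 42] -> [42, 76, -20, 14, 76, -20, -70, -86] -> [42, 76, 14, 76] -> 4
  [17, 0, 27, -14, 50] -> [-34, 0, -54, 28, -100] -> [-100, 28, -54, 0, -34] -> [28, 0] -> 2

3; 4; 6; 4; 2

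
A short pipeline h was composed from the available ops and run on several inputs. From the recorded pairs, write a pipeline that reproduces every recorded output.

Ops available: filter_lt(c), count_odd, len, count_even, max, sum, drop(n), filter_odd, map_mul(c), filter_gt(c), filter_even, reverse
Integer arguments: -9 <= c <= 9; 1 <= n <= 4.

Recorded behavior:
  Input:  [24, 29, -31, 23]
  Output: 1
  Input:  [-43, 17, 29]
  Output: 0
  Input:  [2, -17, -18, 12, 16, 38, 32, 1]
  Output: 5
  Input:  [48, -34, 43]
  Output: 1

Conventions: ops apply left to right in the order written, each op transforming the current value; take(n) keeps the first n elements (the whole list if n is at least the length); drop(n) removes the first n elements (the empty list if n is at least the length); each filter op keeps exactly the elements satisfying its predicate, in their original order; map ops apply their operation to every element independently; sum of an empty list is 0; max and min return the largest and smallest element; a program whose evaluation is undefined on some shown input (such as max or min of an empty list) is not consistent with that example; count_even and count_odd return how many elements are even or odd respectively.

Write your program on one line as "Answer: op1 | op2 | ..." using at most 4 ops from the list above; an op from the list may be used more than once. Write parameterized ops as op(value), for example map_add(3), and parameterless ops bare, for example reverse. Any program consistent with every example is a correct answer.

map_mul(-5) | filter_lt(-4) | filter_even | count_even

Check, running the answer program on each example:
  [24, 29, -31, 23] -> [-120, -145, 155, -115] -> [-120, -145, -115] -> [-120] -> 1
  [-43, 17, 29] -> [215, -85, -145] -> [-85, -145] -> [] -> 0
  [2, -17, -18, 12, 16, 38, 32, 1] -> [-10, 85, 90, -60, -80, -190, -160, -5] -> [-10, -60, -80, -190, -160, -5] -> [-10, -60, -80, -190, -160] -> 5
  [48, -34, 43] -> [-240, 170, -215] -> [-240, -215] -> [-240] -> 1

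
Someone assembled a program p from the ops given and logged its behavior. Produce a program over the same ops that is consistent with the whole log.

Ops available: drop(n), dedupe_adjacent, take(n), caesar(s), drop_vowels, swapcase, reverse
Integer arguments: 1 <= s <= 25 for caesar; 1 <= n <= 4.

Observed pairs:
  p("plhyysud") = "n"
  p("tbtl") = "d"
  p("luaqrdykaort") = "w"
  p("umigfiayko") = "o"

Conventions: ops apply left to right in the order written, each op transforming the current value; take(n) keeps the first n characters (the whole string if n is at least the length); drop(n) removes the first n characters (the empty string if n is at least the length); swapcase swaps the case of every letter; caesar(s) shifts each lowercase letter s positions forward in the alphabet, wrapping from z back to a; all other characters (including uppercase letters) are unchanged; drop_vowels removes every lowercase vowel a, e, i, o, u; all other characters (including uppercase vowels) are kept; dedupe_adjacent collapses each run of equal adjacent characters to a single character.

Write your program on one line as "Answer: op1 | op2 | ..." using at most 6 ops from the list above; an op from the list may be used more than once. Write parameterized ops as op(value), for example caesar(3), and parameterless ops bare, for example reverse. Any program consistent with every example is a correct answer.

caesar(7) | take(2) | reverse | take(1) | caesar(21)

Check, running the answer program on each example:
  "plhyysud" -> "wsoffzbk" -> "ws" -> "sw" -> "s" -> "n"
  "tbtl" -> "aias" -> "ai" -> "ia" -> "i" -> "d"
  "luaqrdykaort" -> "sbhxykfrhvya" -> "sb" -> "bs" -> "b" -> "w"
  "umigfiayko" -> "btpnmphfrv" -> "bt" -> "tb" -> "t" -> "o"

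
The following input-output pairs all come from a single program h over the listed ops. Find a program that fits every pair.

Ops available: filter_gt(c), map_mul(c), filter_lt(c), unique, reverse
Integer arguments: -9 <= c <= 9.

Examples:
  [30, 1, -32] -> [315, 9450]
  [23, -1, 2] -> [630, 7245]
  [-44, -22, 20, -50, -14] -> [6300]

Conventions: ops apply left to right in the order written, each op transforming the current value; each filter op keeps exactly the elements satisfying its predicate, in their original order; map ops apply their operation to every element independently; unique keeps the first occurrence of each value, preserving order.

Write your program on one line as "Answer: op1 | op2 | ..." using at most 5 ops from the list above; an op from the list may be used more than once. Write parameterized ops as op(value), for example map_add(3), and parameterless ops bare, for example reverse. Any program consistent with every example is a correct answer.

reverse | map_mul(9) | map_mul(7) | map_mul(5) | filter_gt(-9)

Check, running the answer program on each example:
  [30, 1, -32] -> [-32, 1, 30] -> [-288, 9, 270] -> [-2016, 63, 1890] -> [-10080, 315, 9450] -> [315, 9450]
  [23, -1, 2] -> [2, -1, 23] -> [18, -9, 207] -> [126, -63, 1449] -> [630, -315, 7245] -> [630, 7245]
  [-44, -22, 20, -50, -14] -> [-14, -50, 20, -22, -44] -> [-126, -450, 180, -198, -396] -> [-882, -3150, 1260, -1386, -2772] -> [-4410, -15750, 6300, -6930, -13860] -> [6300]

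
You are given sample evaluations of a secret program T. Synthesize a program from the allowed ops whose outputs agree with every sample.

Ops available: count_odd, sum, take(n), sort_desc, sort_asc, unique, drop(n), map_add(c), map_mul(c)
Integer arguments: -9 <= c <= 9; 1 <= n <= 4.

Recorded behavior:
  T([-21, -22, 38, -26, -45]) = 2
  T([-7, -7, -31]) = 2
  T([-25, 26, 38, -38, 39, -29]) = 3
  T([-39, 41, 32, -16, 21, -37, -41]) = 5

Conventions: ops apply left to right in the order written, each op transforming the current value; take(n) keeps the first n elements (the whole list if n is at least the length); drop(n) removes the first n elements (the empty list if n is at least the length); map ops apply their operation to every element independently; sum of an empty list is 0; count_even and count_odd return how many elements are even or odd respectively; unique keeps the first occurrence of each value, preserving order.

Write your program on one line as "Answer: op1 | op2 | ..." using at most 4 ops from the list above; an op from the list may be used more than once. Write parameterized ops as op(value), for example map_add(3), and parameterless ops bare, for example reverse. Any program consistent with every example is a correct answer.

unique | sort_desc | count_odd

Check, running the answer program on each example:
  [-21, -22, 38, -26, -45] -> [-21, -22, 38, -26, -45] -> [38, -21, -22, -26, -45] -> 2
  [-7, -7, -31] -> [-7, -31] -> [-7, -31] -> 2
  [-25, 26, 38, -38, 39, -29] -> [-25, 26, 38, -38, 39, -29] -> [39, 38, 26, -25, -29, -38] -> 3
  [-39, 41, 32, -16, 21, -37, -41] -> [-39, 41, 32, -16, 21, -37, -41] -> [41, 32, 21, -16, -37, -39, -41] -> 5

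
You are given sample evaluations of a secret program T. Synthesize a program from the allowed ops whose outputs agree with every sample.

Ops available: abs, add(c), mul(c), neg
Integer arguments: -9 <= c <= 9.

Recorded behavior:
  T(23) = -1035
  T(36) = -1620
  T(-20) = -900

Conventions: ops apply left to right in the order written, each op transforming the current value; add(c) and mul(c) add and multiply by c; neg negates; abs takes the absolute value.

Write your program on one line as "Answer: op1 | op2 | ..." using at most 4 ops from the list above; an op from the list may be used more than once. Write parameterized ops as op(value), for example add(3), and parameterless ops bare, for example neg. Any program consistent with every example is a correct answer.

mul(-9) | mul(-5) | abs | neg

Check, running the answer program on each example:
  23 -> -207 -> 1035 -> 1035 -> -1035
  36 -> -324 -> 1620 -> 1620 -> -1620
  -20 -> 180 -> -900 -> 900 -> -900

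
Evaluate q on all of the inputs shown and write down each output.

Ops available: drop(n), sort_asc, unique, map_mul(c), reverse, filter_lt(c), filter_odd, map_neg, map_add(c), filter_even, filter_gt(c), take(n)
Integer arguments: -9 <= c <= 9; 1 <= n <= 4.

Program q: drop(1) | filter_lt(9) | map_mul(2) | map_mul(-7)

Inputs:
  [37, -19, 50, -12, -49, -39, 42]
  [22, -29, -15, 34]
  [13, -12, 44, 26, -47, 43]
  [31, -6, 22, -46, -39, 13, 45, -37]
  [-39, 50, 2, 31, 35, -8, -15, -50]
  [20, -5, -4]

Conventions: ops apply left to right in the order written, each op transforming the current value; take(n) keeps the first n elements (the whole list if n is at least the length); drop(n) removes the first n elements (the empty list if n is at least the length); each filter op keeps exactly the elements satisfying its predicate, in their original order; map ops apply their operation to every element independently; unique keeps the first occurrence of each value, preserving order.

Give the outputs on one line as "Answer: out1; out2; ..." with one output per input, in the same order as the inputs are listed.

Execution, op by op:
  [37, -19, 50, -12, -49, -39, 42] -> [-19, 50, -12, -49, -39, 42] -> [-19, -12, -49, -39] -> [-38, -24, -98, -78] -> [266, 168, 686, 546]
  [22, -29, -15, 34] -> [-29, -15, 34] -> [-29, -15] -> [-58, -30] -> [406, 210]
  [13, -12, 44, 26, -47, 43] -> [-12, 44, 26, -47, 43] -> [-12, -47] -> [-24, -94] -> [168, 658]
  [31, -6, 22, -46, -39, 13, 45, -37] -> [-6, 22, -46, -39, 13, 45, -37] -> [-6, -46, -39, -37] -> [-12, -92, -78, -74] -> [84, 644, 546, 518]
  [-39, 50, 2, 31, 35, -8, -15, -50] -> [50, 2, 31, 35, -8, -15, -50] -> [2, -8, -15, -50] -> [4, -16, -30, -100] -> [-28, 112, 210, 700]
  [20, -5, -4] -> [-5, -4] -> [-5, -4] -> [-10, -8] -> [70, 56]

[266, 168, 686, 546]; [406, 210]; [168, 658]; [84, 644, 546, 518]; [-28, 112, 210, 700]; [70, 56]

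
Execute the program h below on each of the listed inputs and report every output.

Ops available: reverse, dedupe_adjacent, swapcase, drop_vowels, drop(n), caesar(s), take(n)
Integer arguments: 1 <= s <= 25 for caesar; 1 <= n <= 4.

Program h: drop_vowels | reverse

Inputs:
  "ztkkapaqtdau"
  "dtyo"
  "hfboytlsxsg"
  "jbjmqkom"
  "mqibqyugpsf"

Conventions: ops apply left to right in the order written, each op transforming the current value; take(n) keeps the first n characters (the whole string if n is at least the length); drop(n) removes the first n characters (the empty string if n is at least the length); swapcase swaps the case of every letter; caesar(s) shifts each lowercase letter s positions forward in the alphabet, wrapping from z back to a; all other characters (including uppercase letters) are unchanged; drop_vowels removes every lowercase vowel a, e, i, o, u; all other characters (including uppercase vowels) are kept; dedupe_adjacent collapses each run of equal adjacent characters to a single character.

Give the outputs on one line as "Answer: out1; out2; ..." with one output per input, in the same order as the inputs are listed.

Execution, op by op:
  "ztkkapaqtdau" -> "ztkkpqtd" -> "dtqpkktz"
  "dtyo" -> "dty" -> "ytd"
  "hfboytlsxsg" -> "hfbytlsxsg" -> "gsxsltybfh"
  "jbjmqkom" -> "jbjmqkm" -> "mkqmjbj"
  "mqibqyugpsf" -> "mqbqygpsf" -> "fspgyqbqm"

"dtqpkktz"; "ytd"; "gsxsltybfh"; "mkqmjbj"; "fspgyqbqm"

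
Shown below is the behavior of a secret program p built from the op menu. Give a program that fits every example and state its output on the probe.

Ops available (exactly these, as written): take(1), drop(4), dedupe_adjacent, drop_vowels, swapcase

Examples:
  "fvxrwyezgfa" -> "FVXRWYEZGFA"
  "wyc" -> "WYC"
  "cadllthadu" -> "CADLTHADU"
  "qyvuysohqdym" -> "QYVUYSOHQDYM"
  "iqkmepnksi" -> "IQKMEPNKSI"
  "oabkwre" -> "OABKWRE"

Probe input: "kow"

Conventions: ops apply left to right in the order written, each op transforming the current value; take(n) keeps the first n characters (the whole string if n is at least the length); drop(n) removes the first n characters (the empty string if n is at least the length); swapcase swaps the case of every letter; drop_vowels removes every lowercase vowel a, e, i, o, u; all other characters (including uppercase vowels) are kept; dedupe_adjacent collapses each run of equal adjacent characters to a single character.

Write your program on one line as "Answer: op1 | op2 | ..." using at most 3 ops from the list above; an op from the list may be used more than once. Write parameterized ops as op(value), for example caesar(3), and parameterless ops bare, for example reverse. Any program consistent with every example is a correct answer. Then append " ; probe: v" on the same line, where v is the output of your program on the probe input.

swapcase | dedupe_adjacent ; probe: "KOW"

Check, running the answer program on each example:
  "fvxrwyezgfa" -> "FVXRWYEZGFA" -> "FVXRWYEZGFA"
  "wyc" -> "WYC" -> "WYC"
  "cadllthadu" -> "CADLLTHADU" -> "CADLTHADU"
  "qyvuysohqdym" -> "QYVUYSOHQDYM" -> "QYVUYSOHQDYM"
  "iqkmepnksi" -> "IQKMEPNKSI" -> "IQKMEPNKSI"
  "oabkwre" -> "OABKWRE" -> "OABKWRE"
  probe: "kow" -> "KOW" -> "KOW"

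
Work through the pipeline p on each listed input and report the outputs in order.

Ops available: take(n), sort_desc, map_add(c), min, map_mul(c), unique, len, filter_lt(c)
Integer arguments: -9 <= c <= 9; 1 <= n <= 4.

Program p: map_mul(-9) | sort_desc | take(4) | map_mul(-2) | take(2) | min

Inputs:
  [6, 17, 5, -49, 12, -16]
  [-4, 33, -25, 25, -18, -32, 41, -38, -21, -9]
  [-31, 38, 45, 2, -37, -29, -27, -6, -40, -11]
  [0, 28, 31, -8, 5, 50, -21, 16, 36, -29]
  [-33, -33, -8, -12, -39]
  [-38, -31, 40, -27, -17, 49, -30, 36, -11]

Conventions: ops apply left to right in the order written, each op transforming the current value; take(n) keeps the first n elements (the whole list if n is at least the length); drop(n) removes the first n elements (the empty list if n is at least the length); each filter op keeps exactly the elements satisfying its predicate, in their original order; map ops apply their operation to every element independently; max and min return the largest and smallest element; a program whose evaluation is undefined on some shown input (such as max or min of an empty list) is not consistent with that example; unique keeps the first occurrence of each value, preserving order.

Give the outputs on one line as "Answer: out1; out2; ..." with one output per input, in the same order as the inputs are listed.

Execution, op by op:
  [6, 17, 5, -49, 12, -16] -> [-54, -153, -45, 441, -108, 144] -> [441, 144, -45, -54, -108, -153] -> [441, 144, -45, -54] -> [-882, -288, 90, 108] -> [-882, -288] -> -882
  [-4, 33, -25, 25, -18, -32, 41, -38, -21, -9] -> [36, -297, 225, -225, 162, 288, -369, 342, 189, 81] -> [342, 288, 225, 189, 162, 81, 36, -225, -297, -369] -> [342, 288, 225, 189] -> [-684, -576, -450, -378] -> [-684, -576] -> -684
  [-31, 38, 45, 2, -37, -29, -27, -6, -40, -11] -> [279, -342, -405, -18, 333, 261, 243, 54, 360, 99] -> [360, 333, 279, 261, 243, 99, 54, -18, -342, -405] -> [360, 333, 279, 261] -> [-720, -666, -558, -522] -> [-720, -666] -> -720
  [0, 28, 31, -8, 5, 50, -21, 16, 36, -29] -> [0, -252, -279, 72, -45, -450, 189, -144, -324, 261] -> [261, 189, 72, 0, -45, -144, -252, -279, -324, -450] -> [261, 189, 72, 0] -> [-522, -378, -144, 0] -> [-522, -378] -> -522
  [-33, -33, -8, -12, -39] -> [297, 297, 72, 108, 351] -> [351, 297, 297, 108, 72] -> [351, 297, 297, 108] -> [-702, -594, -594, -216] -> [-702, -594] -> -702
  [-38, -31, 40, -27, -17, 49, -30, 36, -11] -> [342, 279, -360, 243, 153, -441, 270, -324, 99] -> [342, 279, 270, 243, 153, 99, -324, -360, -441] -> [342, 279, 270, 243] -> [-684, -558, -540, -486] -> [-684, -558] -> -684

-882; -684; -720; -522; -702; -684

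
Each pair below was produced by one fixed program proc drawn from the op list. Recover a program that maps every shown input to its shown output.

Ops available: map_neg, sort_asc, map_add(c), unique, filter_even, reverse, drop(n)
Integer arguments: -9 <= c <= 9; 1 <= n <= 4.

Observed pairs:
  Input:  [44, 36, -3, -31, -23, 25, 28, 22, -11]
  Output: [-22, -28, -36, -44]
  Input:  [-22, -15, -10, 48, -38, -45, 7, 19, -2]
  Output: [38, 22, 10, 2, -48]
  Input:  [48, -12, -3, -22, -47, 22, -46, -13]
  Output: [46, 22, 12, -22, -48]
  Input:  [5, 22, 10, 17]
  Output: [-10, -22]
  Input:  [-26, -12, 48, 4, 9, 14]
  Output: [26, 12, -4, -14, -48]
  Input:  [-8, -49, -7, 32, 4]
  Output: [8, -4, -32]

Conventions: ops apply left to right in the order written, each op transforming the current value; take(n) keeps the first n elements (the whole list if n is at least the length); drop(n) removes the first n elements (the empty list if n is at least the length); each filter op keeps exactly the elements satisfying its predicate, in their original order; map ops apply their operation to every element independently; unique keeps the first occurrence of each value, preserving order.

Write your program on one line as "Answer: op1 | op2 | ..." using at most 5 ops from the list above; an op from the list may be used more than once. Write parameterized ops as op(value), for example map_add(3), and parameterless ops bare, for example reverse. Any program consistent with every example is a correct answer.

map_neg | reverse | filter_even | sort_asc | reverse

Check, running the answer program on each example:
  [44, 36, -3, -31, -23, 25, 28, 22, -11] -> [-44, -36, 3, 31, 23, -25, -28, -22, 11] -> [11, -22, -28, -25, 23, 31, 3, -36, -44] -> [-22, -28, -36, -44] -> [-44, -36, -28, -22] -> [-22, -28, -36, -44]
  [-22, -15, -10, 48, -38, -45, 7, 19, -2] -> [22, 15, 10, -48, 38, 45, -7, -19, 2] -> [2, -19, -7, 45, 38, -48, 10, 15, 22] -> [2, 38, -48, 10, 22] -> [-48, 2, 10, 22, 38] -> [38, 22, 10, 2, -48]
  [48, -12, -3, -22, -47, 22, -46, -13] -> [-48, 12, 3, 22, 47, -22, 46, 13] -> [13, 46, -22, 47, 22, 3, 12, -48] -> [46, -22, 22, 12, -48] -> [-48, -22, 12, 22, 46] -> [46, 22, 12, -22, -48]
  [5, 22, 10, 17] -> [-5, -22, -10, -17] -> [-17, -10, -22, -5] -> [-10, -22] -> [-22, -10] -> [-10, -22]
  [-26, -12, 48, 4, 9, 14] -> [26, 12, -48, -4, -9, -14] -> [-14, -9, -4, -48, 12, 26] -> [-14, -4, -48, 12, 26] -> [-48, -14, -4, 12, 26] -> [26, 12, -4, -14, -48]
  [-8, -49, -7, 32, 4] -> [8, 49, 7, -32, -4] -> [-4, -32, 7, 49, 8] -> [-4, -32, 8] -> [-32, -4, 8] -> [8, -4, -32]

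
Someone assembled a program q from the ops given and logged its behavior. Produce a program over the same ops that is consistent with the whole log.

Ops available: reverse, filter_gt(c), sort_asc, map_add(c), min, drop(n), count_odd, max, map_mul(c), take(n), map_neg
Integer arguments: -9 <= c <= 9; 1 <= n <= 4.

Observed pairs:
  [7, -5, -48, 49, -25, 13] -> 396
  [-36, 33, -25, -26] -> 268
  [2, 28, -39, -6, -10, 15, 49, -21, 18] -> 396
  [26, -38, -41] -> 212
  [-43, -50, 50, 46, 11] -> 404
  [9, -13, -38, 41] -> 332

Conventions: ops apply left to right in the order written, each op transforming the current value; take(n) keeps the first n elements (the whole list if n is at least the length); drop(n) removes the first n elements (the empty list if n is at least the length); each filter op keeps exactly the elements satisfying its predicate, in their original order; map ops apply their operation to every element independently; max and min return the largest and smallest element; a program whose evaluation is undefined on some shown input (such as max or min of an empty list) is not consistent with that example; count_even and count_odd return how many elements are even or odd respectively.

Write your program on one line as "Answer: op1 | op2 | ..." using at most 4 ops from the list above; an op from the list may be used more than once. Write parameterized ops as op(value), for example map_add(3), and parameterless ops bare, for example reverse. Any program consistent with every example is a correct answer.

map_mul(8) | reverse | map_add(4) | max

Check, running the answer program on each example:
  [7, -5, -48, 49, -25, 13] -> [56, -40, -384, 392, -200, 104] -> [104, -200, 392, -384, -40, 56] -> [108, -196, 396, -380, -36, 60] -> 396
  [-36, 33, -25, -26] -> [-288, 264, -200, -208] -> [-208, -200, 264, -288] -> [-204, -196, 268, -284] -> 268
  [2, 28, -39, -6, -10, 15, 49, -21, 18] -> [16, 224, -312, -48, -80, 120, 392, -168, 144] -> [144, -168, 392, 120, -80, -48, -312, 224, 16] -> [148, -164, 396, 124, -76, -44, -308, 228, 20] -> 396
  [26, -38, -41] -> [208, -304, -328] -> [-328, -304, 208] -> [-324, -300, 212] -> 212
  [-43, -50, 50, 46, 11] -> [-344, -400, 400, 368, 88] -> [88, 368, 400, -400, -344] -> [92, 372, 404, -396, -340] -> 404
  [9, -13, -38, 41] -> [72, -104, -304, 328] -> [328, -304, -104, 72] -> [332, -300, -100, 76] -> 332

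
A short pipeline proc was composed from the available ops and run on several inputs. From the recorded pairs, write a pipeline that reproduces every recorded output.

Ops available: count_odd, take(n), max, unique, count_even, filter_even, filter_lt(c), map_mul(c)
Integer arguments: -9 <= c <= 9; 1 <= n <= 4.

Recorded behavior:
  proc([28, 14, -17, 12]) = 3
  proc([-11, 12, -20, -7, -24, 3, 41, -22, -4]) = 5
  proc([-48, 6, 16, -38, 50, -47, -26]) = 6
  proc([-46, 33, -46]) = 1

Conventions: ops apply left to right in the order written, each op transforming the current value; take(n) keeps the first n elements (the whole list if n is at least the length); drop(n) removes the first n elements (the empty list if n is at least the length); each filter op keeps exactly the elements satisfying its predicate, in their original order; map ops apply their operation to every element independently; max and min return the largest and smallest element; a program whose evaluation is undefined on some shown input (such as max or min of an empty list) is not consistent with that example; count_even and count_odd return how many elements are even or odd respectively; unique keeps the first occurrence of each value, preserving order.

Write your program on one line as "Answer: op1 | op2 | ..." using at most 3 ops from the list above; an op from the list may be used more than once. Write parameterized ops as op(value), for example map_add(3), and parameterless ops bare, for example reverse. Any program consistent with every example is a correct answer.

unique | filter_even | count_even

Check, running the answer program on each example:
  [28, 14, -17, 12] -> [28, 14, -17, 12] -> [28, 14, 12] -> 3
  [-11, 12, -20, -7, -24, 3, 41, -22, -4] -> [-11, 12, -20, -7, -24, 3, 41, -22, -4] -> [12, -20, -24, -22, -4] -> 5
  [-48, 6, 16, -38, 50, -47, -26] -> [-48, 6, 16, -38, 50, -47, -26] -> [-48, 6, 16, -38, 50, -26] -> 6
  [-46, 33, -46] -> [-46, 33] -> [-46] -> 1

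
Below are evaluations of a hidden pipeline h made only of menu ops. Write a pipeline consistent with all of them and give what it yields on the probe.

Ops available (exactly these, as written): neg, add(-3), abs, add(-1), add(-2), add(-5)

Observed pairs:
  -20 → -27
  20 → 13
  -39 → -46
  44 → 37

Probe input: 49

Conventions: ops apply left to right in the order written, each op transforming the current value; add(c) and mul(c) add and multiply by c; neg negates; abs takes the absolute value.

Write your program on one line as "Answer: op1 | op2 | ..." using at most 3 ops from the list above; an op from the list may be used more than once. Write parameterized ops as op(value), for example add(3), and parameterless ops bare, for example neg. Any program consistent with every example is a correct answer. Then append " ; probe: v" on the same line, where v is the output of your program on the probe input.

add(-5) | add(-2) ; probe: 42

Check, running the answer program on each example:
  -20 -> -25 -> -27
  20 -> 15 -> 13
  -39 -> -44 -> -46
  44 -> 39 -> 37
  probe: 49 -> 44 -> 42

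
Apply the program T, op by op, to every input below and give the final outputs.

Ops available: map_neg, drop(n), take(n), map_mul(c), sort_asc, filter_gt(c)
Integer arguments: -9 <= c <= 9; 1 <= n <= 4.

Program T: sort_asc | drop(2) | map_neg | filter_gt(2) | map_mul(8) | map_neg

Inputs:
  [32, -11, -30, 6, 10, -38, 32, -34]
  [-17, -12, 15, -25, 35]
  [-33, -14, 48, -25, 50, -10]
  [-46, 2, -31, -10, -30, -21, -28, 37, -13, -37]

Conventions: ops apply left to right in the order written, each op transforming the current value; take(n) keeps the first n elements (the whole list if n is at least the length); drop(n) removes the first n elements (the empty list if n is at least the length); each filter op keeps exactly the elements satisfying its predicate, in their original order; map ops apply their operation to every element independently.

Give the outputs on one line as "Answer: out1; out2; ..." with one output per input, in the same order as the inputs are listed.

[-240, -88]; [-96]; [-112, -80]; [-248, -240, -224, -168, -104, -80]

Execution, op by op:
  [32, -11, -30, 6, 10, -38, 32, -34] -> [-38, -34, -30, -11, 6, 10, 32, 32] -> [-30, -11, 6, 10, 32, 32] -> [30, 11, -6, -10, -32, -32] -> [30, 11] -> [240, 88] -> [-240, -88]
  [-17, -12, 15, -25, 35] -> [-25, -17, -12, 15, 35] -> [-12, 15, 35] -> [12, -15, -35] -> [12] -> [96] -> [-96]
  [-33, -14, 48, -25, 50, -10] -> [-33, -25, -14, -10, 48, 50] -> [-14, -10, 48, 50] -> [14, 10, -48, -50] -> [14, 10] -> [112, 80] -> [-112, -80]
  [-46, 2, -31, -10, -30, -21, -28, 37, -13, -37] -> [-46, -37, -31, -30, -28, -21, -13, -10, 2, 37] -> [-31, -30, -28, -21, -13, -10, 2, 37] -> [31, 30, 28, 21, 13, 10, -2, -37] -> [31, 30, 28, 21, 13, 10] -> [248, 240, 224, 168, 104, 80] -> [-248, -240, -224, -168, -104, -80]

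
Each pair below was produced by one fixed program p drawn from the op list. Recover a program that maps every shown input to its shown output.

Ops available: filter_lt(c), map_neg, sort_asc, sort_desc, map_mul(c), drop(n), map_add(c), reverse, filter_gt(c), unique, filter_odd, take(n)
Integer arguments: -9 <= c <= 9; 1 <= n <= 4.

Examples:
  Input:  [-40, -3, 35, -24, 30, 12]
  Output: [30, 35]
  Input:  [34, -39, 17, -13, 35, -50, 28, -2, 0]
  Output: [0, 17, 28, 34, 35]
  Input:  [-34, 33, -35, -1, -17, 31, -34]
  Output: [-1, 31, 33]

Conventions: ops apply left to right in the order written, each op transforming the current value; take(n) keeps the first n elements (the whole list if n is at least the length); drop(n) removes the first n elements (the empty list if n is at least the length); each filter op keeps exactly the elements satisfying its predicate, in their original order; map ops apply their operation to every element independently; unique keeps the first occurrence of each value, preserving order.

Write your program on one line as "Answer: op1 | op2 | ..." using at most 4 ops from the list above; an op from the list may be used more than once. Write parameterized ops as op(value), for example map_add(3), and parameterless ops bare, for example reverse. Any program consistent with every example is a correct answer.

sort_desc | sort_asc | drop(4)

Check, running the answer program on each example:
  [-40, -3, 35, -24, 30, 12] -> [35, 30, 12, -3, -24, -40] -> [-40, -24, -3, 12, 30, 35] -> [30, 35]
  [34, -39, 17, -13, 35, -50, 28, -2, 0] -> [35, 34, 28, 17, 0, -2, -13, -39, -50] -> [-50, -39, -13, -2, 0, 17, 28, 34, 35] -> [0, 17, 28, 34, 35]
  [-34, 33, -35, -1, -17, 31, -34] -> [33, 31, -1, -17, -34, -34, -35] -> [-35, -34, -34, -17, -1, 31, 33] -> [-1, 31, 33]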